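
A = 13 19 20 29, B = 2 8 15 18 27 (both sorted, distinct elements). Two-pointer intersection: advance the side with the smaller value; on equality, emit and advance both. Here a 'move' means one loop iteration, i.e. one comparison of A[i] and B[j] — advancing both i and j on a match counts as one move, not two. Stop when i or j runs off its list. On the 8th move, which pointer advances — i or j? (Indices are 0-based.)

i=0 j=0: 13>2, j++
i=0 j=1: 13>8, j++
i=0 j=2: 13<15, i++
i=1 j=2: 19>15, j++
i=1 j=3: 19>18, j++
i=1 j=4: 19<27, i++
i=2 j=4: 20<27, i++
i=3 j=4: 29>27, j++

j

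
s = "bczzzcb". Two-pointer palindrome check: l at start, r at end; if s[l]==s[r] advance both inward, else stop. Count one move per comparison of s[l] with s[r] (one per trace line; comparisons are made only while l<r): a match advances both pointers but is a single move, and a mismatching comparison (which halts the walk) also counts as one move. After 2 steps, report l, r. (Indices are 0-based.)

[0,6] 'b'=='b' → l++,r--
[1,5] 'c'=='c' → l++,r--

l=2, r=4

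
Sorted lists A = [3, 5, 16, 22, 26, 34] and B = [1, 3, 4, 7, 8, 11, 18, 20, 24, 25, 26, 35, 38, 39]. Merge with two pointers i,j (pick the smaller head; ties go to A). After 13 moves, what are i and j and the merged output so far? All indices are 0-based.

i=0 j=0: A[i]=3>B[j]=1 take 1, j++
i=0 j=1: A[i]=3<=B[j]=3 take 3, i++
i=1 j=1: A[i]=5>B[j]=3 take 3, j++
i=1 j=2: A[i]=5>B[j]=4 take 4, j++
i=1 j=3: A[i]=5<=B[j]=7 take 5, i++
i=2 j=3: A[i]=16>B[j]=7 take 7, j++
i=2 j=4: A[i]=16>B[j]=8 take 8, j++
i=2 j=5: A[i]=16>B[j]=11 take 11, j++
i=2 j=6: A[i]=16<=B[j]=18 take 16, i++
i=3 j=6: A[i]=22>B[j]=18 take 18, j++
i=3 j=7: A[i]=22>B[j]=20 take 20, j++
i=3 j=8: A[i]=22<=B[j]=24 take 22, i++
i=4 j=8: A[i]=26>B[j]=24 take 24, j++

i=4, j=9, merged so far=[1, 3, 3, 4, 5, 7, 8, 11, 16, 18, 20, 22, 24]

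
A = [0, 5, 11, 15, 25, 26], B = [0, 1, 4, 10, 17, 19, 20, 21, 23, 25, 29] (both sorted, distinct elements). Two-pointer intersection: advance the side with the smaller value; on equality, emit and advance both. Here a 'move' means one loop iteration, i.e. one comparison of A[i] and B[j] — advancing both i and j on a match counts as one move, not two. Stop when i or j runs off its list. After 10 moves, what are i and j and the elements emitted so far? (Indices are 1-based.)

i=5, j=8, emitted=[0]

i=1 j=1: 0==0 emit, i++,j++
i=2 j=2: 5>1, j++
i=2 j=3: 5>4, j++
i=2 j=4: 5<10, i++
i=3 j=4: 11>10, j++
i=3 j=5: 11<17, i++
i=4 j=5: 15<17, i++
i=5 j=5: 25>17, j++
i=5 j=6: 25>19, j++
i=5 j=7: 25>20, j++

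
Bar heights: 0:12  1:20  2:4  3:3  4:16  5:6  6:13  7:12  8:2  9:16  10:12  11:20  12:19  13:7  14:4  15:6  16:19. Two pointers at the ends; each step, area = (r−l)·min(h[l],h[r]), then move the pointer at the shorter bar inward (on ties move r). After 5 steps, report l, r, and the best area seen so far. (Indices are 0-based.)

l=1, r=12, best area=285

[0,16] min(12,19)*16=192 best=192 * → l++
[1,16] min(20,19)*15=285 best=285 * → r--
[1,15] min(20,6)*14=84 best=285 → r--
[1,14] min(20,4)*13=52 best=285 → r--
[1,13] min(20,7)*12=84 best=285 → r--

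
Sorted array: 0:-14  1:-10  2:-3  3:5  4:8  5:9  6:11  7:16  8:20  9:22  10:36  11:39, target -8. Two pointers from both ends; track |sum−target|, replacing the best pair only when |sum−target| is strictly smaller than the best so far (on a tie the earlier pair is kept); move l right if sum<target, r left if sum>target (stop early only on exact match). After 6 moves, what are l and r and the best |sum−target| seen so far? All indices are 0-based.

l=0, r=5, best |Δ|=5

l=0 r=11: -14+39=25 d=33 *, r--
l=0 r=10: -14+36=22 d=30 *, r--
l=0 r=9: -14+22=8 d=16 *, r--
l=0 r=8: -14+20=6 d=14 *, r--
l=0 r=7: -14+16=2 d=10 *, r--
l=0 r=6: -14+11=-3 d=5 *, r--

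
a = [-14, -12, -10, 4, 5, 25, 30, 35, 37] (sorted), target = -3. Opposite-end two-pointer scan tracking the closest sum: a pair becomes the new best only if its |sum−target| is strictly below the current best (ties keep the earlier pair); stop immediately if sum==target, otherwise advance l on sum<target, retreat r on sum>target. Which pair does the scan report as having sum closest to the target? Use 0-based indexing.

[0,8] -14+37=23 d=26 * → r--
[0,7] -14+35=21 d=24 * → r--
[0,6] -14+30=16 d=19 * → r--
[0,5] -14+25=11 d=14 * → r--
[0,4] -14+5=-9 d=6 * → l++
[1,4] -12+5=-7 d=4 * → l++
[2,4] -10+5=-5 d=2 * → l++
[3,4] 4+5=9 d=12 → r--

pair (-10, 5) with sum -5 (|Δ|=2)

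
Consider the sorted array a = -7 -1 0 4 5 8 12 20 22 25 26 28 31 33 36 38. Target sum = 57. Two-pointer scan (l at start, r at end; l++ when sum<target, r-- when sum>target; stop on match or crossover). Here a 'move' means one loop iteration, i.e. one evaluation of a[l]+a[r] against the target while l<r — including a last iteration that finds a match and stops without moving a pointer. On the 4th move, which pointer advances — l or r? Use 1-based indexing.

l=1 r=16: -7+38=31 <57, l++
l=2 r=16: -1+38=37 <57, l++
l=3 r=16: 0+38=38 <57, l++
l=4 r=16: 4+38=42 <57, l++

l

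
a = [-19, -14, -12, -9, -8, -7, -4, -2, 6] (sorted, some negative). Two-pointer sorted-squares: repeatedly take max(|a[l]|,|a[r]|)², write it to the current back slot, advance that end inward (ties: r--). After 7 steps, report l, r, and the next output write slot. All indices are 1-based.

[1,9] |-19|>|6| out[9]=361 → l++
[2,9] |-14|>|6| out[8]=196 → l++
[3,9] |-12|>|6| out[7]=144 → l++
[4,9] |-9|>|6| out[6]=81 → l++
[5,9] |-8|>|6| out[5]=64 → l++
[6,9] |-7|>|6| out[4]=49 → l++
[7,9] |-4|<=|6| out[3]=36 → r--

l=7, r=8, next write slot=2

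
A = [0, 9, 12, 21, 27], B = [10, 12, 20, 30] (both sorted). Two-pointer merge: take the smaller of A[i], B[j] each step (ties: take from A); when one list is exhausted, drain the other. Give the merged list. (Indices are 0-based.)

[i=0,j=0] A[i]=0<=B[j]=10 take 0 → i++
[i=1,j=0] A[i]=9<=B[j]=10 take 9 → i++
[i=2,j=0] A[i]=12>B[j]=10 take 10 → j++
[i=2,j=1] A[i]=12<=B[j]=12 take 12 → i++
[i=3,j=1] A[i]=21>B[j]=12 take 12 → j++
[i=3,j=2] A[i]=21>B[j]=20 take 20 → j++
[i=3,j=3] A[i]=21<=B[j]=30 take 21 → i++
[i=4,j=3] A[i]=27<=B[j]=30 take 27 → i++
[i=5,j=3] A done, take B[j]=30 → j++

[0, 9, 10, 12, 12, 20, 21, 27, 30]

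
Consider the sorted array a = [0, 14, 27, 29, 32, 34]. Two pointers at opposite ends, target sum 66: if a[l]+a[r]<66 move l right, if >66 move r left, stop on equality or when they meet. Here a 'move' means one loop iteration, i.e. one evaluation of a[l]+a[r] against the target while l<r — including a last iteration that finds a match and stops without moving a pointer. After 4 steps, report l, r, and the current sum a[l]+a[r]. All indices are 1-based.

[1,6] 0+34=34 <66 → l++
[2,6] 14+34=48 <66 → l++
[3,6] 27+34=61 <66 → l++
[4,6] 29+34=63 <66 → l++

l=5, r=6, sum=66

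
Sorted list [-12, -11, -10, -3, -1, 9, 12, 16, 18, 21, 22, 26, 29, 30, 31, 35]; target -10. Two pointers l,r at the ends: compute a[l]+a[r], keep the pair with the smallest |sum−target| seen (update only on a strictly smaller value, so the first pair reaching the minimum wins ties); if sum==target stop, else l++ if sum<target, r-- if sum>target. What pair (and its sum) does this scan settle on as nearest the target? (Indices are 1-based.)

pair (-10, -1) with sum -11 (|Δ|=1)

l=1 r=16: -12+35=23 d=33 *, r--
l=1 r=15: -12+31=19 d=29 *, r--
l=1 r=14: -12+30=18 d=28 *, r--
l=1 r=13: -12+29=17 d=27 *, r--
l=1 r=12: -12+26=14 d=24 *, r--
l=1 r=11: -12+22=10 d=20 *, r--
l=1 r=10: -12+21=9 d=19 *, r--
l=1 r=9: -12+18=6 d=16 *, r--
l=1 r=8: -12+16=4 d=14 *, r--
l=1 r=7: -12+12=0 d=10 *, r--
l=1 r=6: -12+9=-3 d=7 *, r--
l=1 r=5: -12+-1=-13 d=3 *, l++
l=2 r=5: -11+-1=-12 d=2 *, l++
l=3 r=5: -10+-1=-11 d=1 *, l++
l=4 r=5: -3+-1=-4 d=6, r--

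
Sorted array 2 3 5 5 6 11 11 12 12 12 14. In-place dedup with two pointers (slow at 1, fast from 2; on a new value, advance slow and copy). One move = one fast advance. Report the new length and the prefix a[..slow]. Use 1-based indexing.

slow=1 fast=2: a[fast]=3≠a[slow]=2 write a[2]=3, slow++,fast++
slow=2 fast=3: a[fast]=5≠a[slow]=3 write a[3]=5, slow++,fast++
slow=3 fast=4: a[fast]=5=a[slow] dup, fast++
slow=3 fast=5: a[fast]=6≠a[slow]=5 write a[4]=6, slow++,fast++
slow=4 fast=6: a[fast]=11≠a[slow]=6 write a[5]=11, slow++,fast++
slow=5 fast=7: a[fast]=11=a[slow] dup, fast++
slow=5 fast=8: a[fast]=12≠a[slow]=11 write a[6]=12, slow++,fast++
slow=6 fast=9: a[fast]=12=a[slow] dup, fast++
slow=6 fast=10: a[fast]=12=a[slow] dup, fast++
slow=6 fast=11: a[fast]=14≠a[slow]=12 write a[7]=14, slow++,fast++

length 7; prefix = [2, 3, 5, 6, 11, 12, 14]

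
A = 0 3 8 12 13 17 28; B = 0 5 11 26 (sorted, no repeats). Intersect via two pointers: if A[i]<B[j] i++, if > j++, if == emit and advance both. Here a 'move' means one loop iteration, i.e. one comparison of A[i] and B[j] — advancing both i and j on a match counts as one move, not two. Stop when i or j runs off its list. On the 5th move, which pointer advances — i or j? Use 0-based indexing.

[i=0,j=0] 0==0 emit → i++,j++
[i=1,j=1] 3<5 → i++
[i=2,j=1] 8>5 → j++
[i=2,j=2] 8<11 → i++
[i=3,j=2] 12>11 → j++

j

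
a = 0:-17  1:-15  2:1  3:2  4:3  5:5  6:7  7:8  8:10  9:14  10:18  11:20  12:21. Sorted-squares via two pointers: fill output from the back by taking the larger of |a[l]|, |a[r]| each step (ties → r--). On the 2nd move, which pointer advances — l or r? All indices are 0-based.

r

[0,12] |-17|<=|21| out[12]=441 → r--
[0,11] |-17|<=|20| out[11]=400 → r--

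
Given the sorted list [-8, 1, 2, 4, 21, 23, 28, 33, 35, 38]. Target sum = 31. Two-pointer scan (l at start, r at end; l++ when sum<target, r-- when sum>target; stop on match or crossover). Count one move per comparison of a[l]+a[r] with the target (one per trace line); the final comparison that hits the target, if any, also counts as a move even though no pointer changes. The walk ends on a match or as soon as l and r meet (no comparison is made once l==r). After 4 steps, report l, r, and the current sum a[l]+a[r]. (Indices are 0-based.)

l=1, r=6, sum=29

[0,9] -8+38=30 <31 → l++
[1,9] 1+38=39 >31 → r--
[1,8] 1+35=36 >31 → r--
[1,7] 1+33=34 >31 → r--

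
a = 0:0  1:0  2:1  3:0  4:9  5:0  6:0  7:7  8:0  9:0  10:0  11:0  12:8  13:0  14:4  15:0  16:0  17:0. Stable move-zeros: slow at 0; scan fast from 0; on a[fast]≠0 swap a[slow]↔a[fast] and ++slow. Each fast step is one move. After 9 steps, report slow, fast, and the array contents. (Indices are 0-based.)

(s=0,f=0) a[fast]=0 → fast++
(s=0,f=1) a[fast]=0 → fast++
(s=0,f=2) a[fast]=1≠0 swap→a[0]=1 → slow++,fast++
(s=1,f=3) a[fast]=0 → fast++
(s=1,f=4) a[fast]=9≠0 swap→a[1]=9 → slow++,fast++
(s=2,f=5) a[fast]=0 → fast++
(s=2,f=6) a[fast]=0 → fast++
(s=2,f=7) a[fast]=7≠0 swap→a[2]=7 → slow++,fast++
(s=3,f=8) a[fast]=0 → fast++

slow=3, fast=9, a=[1, 9, 7, 0, 0, 0, 0, 0, 0, 0, 0, 0, 8, 0, 4, 0, 0, 0]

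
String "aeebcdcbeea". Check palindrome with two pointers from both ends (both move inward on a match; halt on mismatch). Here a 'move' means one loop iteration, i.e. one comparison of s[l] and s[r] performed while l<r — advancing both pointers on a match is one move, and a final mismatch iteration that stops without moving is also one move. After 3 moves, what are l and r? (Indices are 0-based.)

l=3, r=7

[0,10] 'a'=='a' → l++,r--
[1,9] 'e'=='e' → l++,r--
[2,8] 'e'=='e' → l++,r--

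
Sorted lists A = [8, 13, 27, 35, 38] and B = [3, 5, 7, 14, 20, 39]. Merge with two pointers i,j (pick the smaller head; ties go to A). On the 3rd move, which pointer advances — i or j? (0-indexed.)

j

i=0 j=0: A[i]=8>B[j]=3 take 3, j++
i=0 j=1: A[i]=8>B[j]=5 take 5, j++
i=0 j=2: A[i]=8>B[j]=7 take 7, j++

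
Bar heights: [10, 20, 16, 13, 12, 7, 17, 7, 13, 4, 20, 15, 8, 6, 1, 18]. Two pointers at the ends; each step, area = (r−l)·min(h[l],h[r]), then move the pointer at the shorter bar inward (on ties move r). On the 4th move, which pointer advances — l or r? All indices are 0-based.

l=0 r=15: min(10,18)*15=150 best=150 *, l++
l=1 r=15: min(20,18)*14=252 best=252 *, r--
l=1 r=14: min(20,1)*13=13 best=252, r--
l=1 r=13: min(20,6)*12=72 best=252, r--

r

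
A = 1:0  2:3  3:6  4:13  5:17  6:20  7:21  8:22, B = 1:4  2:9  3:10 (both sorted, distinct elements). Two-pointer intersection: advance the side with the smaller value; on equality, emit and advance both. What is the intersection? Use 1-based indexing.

[i=1,j=1] 0<4 → i++
[i=2,j=1] 3<4 → i++
[i=3,j=1] 6>4 → j++
[i=3,j=2] 6<9 → i++
[i=4,j=2] 13>9 → j++
[i=4,j=3] 13>10 → j++

intersection = []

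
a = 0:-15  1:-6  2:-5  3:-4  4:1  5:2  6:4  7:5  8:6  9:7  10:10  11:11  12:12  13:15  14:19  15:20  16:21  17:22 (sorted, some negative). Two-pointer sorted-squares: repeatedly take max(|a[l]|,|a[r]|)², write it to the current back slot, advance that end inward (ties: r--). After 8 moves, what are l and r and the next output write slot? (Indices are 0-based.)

l=1, r=10, next write slot=9

[0,17] |-15|<=|22| out[17]=484 → r--
[0,16] |-15|<=|21| out[16]=441 → r--
[0,15] |-15|<=|20| out[15]=400 → r--
[0,14] |-15|<=|19| out[14]=361 → r--
[0,13] |-15|<=|15| out[13]=225 → r--
[0,12] |-15|>|12| out[12]=225 → l++
[1,12] |-6|<=|12| out[11]=144 → r--
[1,11] |-6|<=|11| out[10]=121 → r--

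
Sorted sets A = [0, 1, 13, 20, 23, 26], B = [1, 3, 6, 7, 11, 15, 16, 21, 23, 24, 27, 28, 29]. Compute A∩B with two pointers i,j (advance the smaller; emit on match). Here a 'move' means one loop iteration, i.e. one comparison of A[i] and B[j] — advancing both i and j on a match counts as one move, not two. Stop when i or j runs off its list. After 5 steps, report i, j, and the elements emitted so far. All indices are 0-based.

i=2, j=4, emitted=[1]

i=0 j=0: 0<1, i++
i=1 j=0: 1==1 emit, i++,j++
i=2 j=1: 13>3, j++
i=2 j=2: 13>6, j++
i=2 j=3: 13>7, j++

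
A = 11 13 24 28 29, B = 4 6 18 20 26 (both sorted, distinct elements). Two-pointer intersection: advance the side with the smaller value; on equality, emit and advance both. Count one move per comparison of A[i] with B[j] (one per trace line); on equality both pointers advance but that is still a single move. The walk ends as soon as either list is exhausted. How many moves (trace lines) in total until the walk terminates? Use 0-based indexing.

i=0 j=0: 11>4, j++
i=0 j=1: 11>6, j++
i=0 j=2: 11<18, i++
i=1 j=2: 13<18, i++
i=2 j=2: 24>18, j++
i=2 j=3: 24>20, j++
i=2 j=4: 24<26, i++
i=3 j=4: 28>26, j++

8 moves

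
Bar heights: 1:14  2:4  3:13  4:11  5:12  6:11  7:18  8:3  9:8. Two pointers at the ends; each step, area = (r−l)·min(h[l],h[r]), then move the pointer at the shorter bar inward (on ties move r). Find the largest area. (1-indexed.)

l=1 r=9: min(14,8)*8=64 best=64 *, r--
l=1 r=8: min(14,3)*7=21 best=64, r--
l=1 r=7: min(14,18)*6=84 best=84 *, l++
l=2 r=7: min(4,18)*5=20 best=84, l++
l=3 r=7: min(13,18)*4=52 best=84, l++
l=4 r=7: min(11,18)*3=33 best=84, l++
l=5 r=7: min(12,18)*2=24 best=84, l++
l=6 r=7: min(11,18)*1=11 best=84, l++

max area = 84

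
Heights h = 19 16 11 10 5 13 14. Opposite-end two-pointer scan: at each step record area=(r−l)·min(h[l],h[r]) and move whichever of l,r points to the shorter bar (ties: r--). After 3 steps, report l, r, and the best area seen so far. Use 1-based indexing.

l=1 r=7: min(19,14)*6=84 best=84 *, r--
l=1 r=6: min(19,13)*5=65 best=84, r--
l=1 r=5: min(19,5)*4=20 best=84, r--

l=1, r=4, best area=84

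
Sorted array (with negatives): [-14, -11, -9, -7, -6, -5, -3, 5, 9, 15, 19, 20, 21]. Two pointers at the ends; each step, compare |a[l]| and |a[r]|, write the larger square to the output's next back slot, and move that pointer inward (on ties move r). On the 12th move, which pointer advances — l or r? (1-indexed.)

l

[1,13] |-14|<=|21| out[13]=441 → r--
[1,12] |-14|<=|20| out[12]=400 → r--
[1,11] |-14|<=|19| out[11]=361 → r--
[1,10] |-14|<=|15| out[10]=225 → r--
[1,9] |-14|>|9| out[9]=196 → l++
[2,9] |-11|>|9| out[8]=121 → l++
[3,9] |-9|<=|9| out[7]=81 → r--
[3,8] |-9|>|5| out[6]=81 → l++
[4,8] |-7|>|5| out[5]=49 → l++
[5,8] |-6|>|5| out[4]=36 → l++
[6,8] |-5|<=|5| out[3]=25 → r--
[6,7] |-5|>|-3| out[2]=25 → l++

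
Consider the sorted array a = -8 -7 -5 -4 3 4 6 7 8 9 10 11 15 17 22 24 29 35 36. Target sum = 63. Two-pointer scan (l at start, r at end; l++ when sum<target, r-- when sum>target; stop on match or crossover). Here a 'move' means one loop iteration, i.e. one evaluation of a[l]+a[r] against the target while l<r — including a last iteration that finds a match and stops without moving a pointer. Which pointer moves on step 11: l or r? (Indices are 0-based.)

l

l=0 r=18: -8+36=28 <63, l++
l=1 r=18: -7+36=29 <63, l++
l=2 r=18: -5+36=31 <63, l++
l=3 r=18: -4+36=32 <63, l++
l=4 r=18: 3+36=39 <63, l++
l=5 r=18: 4+36=40 <63, l++
l=6 r=18: 6+36=42 <63, l++
l=7 r=18: 7+36=43 <63, l++
l=8 r=18: 8+36=44 <63, l++
l=9 r=18: 9+36=45 <63, l++
l=10 r=18: 10+36=46 <63, l++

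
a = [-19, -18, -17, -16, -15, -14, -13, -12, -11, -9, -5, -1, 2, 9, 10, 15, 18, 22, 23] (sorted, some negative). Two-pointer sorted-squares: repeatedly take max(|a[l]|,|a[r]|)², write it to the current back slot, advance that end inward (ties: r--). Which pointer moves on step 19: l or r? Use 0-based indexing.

[0,18] |-19|<=|23| out[18]=529 → r--
[0,17] |-19|<=|22| out[17]=484 → r--
[0,16] |-19|>|18| out[16]=361 → l++
[1,16] |-18|<=|18| out[15]=324 → r--
[1,15] |-18|>|15| out[14]=324 → l++
[2,15] |-17|>|15| out[13]=289 → l++
[3,15] |-16|>|15| out[12]=256 → l++
[4,15] |-15|<=|15| out[11]=225 → r--
[4,14] |-15|>|10| out[10]=225 → l++
[5,14] |-14|>|10| out[9]=196 → l++
[6,14] |-13|>|10| out[8]=169 → l++
[7,14] |-12|>|10| out[7]=144 → l++
[8,14] |-11|>|10| out[6]=121 → l++
[9,14] |-9|<=|10| out[5]=100 → r--
[9,13] |-9|<=|9| out[4]=81 → r--
[9,12] |-9|>|2| out[3]=81 → l++
[10,12] |-5|>|2| out[2]=25 → l++
[11,12] |-1|<=|2| out[1]=4 → r--
[11,11] |-1|<=|-1| out[0]=1 → r--

r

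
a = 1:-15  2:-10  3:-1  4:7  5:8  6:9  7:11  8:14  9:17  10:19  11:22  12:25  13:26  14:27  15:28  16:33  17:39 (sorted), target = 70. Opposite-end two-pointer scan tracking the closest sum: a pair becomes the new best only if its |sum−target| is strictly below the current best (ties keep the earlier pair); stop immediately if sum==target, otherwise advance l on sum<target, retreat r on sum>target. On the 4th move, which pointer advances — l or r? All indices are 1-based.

l

[1,17] -15+39=24 d=46 * → l++
[2,17] -10+39=29 d=41 * → l++
[3,17] -1+39=38 d=32 * → l++
[4,17] 7+39=46 d=24 * → l++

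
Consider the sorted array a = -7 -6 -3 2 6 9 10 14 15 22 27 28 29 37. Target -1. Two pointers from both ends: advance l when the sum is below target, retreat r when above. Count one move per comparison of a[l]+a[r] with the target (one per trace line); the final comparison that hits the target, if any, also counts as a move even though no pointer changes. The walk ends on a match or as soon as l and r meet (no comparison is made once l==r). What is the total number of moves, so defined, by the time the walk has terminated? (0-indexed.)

l=0 r=13: -7+37=30 >-1, r--
l=0 r=12: -7+29=22 >-1, r--
l=0 r=11: -7+28=21 >-1, r--
l=0 r=10: -7+27=20 >-1, r--
l=0 r=9: -7+22=15 >-1, r--
l=0 r=8: -7+15=8 >-1, r--
l=0 r=7: -7+14=7 >-1, r--
l=0 r=6: -7+10=3 >-1, r--
l=0 r=5: -7+9=2 >-1, r--
l=0 r=4: -7+6=-1, found

10 moves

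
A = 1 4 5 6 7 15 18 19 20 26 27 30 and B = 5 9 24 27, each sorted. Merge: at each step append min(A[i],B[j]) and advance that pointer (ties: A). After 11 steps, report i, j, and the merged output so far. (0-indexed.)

i=9, j=2, merged so far=[1, 4, 5, 5, 6, 7, 9, 15, 18, 19, 20]

[i=0,j=0] A[i]=1<=B[j]=5 take 1 → i++
[i=1,j=0] A[i]=4<=B[j]=5 take 4 → i++
[i=2,j=0] A[i]=5<=B[j]=5 take 5 → i++
[i=3,j=0] A[i]=6>B[j]=5 take 5 → j++
[i=3,j=1] A[i]=6<=B[j]=9 take 6 → i++
[i=4,j=1] A[i]=7<=B[j]=9 take 7 → i++
[i=5,j=1] A[i]=15>B[j]=9 take 9 → j++
[i=5,j=2] A[i]=15<=B[j]=24 take 15 → i++
[i=6,j=2] A[i]=18<=B[j]=24 take 18 → i++
[i=7,j=2] A[i]=19<=B[j]=24 take 19 → i++
[i=8,j=2] A[i]=20<=B[j]=24 take 20 → i++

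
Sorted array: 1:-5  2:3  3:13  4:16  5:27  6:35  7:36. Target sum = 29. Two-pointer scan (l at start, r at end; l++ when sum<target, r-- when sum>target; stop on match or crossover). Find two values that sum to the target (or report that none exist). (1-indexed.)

(13, 16)

l=1 r=7: -5+36=31 >29, r--
l=1 r=6: -5+35=30 >29, r--
l=1 r=5: -5+27=22 <29, l++
l=2 r=5: 3+27=30 >29, r--
l=2 r=4: 3+16=19 <29, l++
l=3 r=4: 13+16=29, found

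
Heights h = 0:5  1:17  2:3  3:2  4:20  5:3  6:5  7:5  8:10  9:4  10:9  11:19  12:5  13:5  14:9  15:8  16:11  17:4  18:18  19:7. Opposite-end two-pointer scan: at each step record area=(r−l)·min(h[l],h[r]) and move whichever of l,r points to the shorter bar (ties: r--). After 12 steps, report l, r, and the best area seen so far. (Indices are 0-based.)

[0,19] min(5,7)*19=95 best=95 * → l++
[1,19] min(17,7)*18=126 best=126 * → r--
[1,18] min(17,18)*17=289 best=289 * → l++
[2,18] min(3,18)*16=48 best=289 → l++
[3,18] min(2,18)*15=30 best=289 → l++
[4,18] min(20,18)*14=252 best=289 → r--
[4,17] min(20,4)*13=52 best=289 → r--
[4,16] min(20,11)*12=132 best=289 → r--
[4,15] min(20,8)*11=88 best=289 → r--
[4,14] min(20,9)*10=90 best=289 → r--
[4,13] min(20,5)*9=45 best=289 → r--
[4,12] min(20,5)*8=40 best=289 → r--

l=4, r=11, best area=289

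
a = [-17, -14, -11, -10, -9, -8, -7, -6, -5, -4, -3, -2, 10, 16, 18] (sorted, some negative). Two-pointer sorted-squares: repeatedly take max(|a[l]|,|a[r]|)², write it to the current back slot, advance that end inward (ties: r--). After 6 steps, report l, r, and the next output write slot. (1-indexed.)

[1,15] |-17|<=|18| out[15]=324 → r--
[1,14] |-17|>|16| out[14]=289 → l++
[2,14] |-14|<=|16| out[13]=256 → r--
[2,13] |-14|>|10| out[12]=196 → l++
[3,13] |-11|>|10| out[11]=121 → l++
[4,13] |-10|<=|10| out[10]=100 → r--

l=4, r=12, next write slot=9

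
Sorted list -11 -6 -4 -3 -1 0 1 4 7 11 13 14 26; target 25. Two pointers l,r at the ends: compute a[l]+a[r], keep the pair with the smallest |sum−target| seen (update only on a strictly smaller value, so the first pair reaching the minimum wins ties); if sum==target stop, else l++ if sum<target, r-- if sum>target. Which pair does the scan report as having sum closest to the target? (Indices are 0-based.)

l=0 r=12: -11+26=15 d=10 *, l++
l=1 r=12: -6+26=20 d=5 *, l++
l=2 r=12: -4+26=22 d=3 *, l++
l=3 r=12: -3+26=23 d=2 *, l++
l=4 r=12: -1+26=25 d=0 *, stop

pair (-1, 26) with sum 25 (|Δ|=0)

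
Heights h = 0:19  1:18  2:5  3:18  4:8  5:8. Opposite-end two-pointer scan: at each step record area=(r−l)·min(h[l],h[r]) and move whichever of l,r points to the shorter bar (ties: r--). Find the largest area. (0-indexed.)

[0,5] min(19,8)*5=40 best=40 * → r--
[0,4] min(19,8)*4=32 best=40 → r--
[0,3] min(19,18)*3=54 best=54 * → r--
[0,2] min(19,5)*2=10 best=54 → r--
[0,1] min(19,18)*1=18 best=54 → r--

max area = 54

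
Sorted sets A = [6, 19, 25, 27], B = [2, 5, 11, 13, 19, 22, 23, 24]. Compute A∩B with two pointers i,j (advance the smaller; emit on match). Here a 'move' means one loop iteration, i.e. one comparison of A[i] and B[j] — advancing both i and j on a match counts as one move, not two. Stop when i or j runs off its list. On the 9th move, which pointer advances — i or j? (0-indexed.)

i=0 j=0: 6>2, j++
i=0 j=1: 6>5, j++
i=0 j=2: 6<11, i++
i=1 j=2: 19>11, j++
i=1 j=3: 19>13, j++
i=1 j=4: 19==19 emit, i++,j++
i=2 j=5: 25>22, j++
i=2 j=6: 25>23, j++
i=2 j=7: 25>24, j++

j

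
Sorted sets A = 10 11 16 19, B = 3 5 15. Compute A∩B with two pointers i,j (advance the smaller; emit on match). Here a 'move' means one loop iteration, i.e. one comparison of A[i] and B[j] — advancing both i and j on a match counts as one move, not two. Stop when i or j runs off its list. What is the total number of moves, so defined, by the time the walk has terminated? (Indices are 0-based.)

5 moves

[i=0,j=0] 10>3 → j++
[i=0,j=1] 10>5 → j++
[i=0,j=2] 10<15 → i++
[i=1,j=2] 11<15 → i++
[i=2,j=2] 16>15 → j++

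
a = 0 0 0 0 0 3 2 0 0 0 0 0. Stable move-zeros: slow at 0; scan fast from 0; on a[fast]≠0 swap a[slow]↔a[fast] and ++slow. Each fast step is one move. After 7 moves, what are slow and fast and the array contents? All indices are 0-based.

slow=0 fast=0: a[fast]=0, fast++
slow=0 fast=1: a[fast]=0, fast++
slow=0 fast=2: a[fast]=0, fast++
slow=0 fast=3: a[fast]=0, fast++
slow=0 fast=4: a[fast]=0, fast++
slow=0 fast=5: a[fast]=3≠0 swap→a[0]=3, slow++,fast++
slow=1 fast=6: a[fast]=2≠0 swap→a[1]=2, slow++,fast++

slow=2, fast=7, a=[3, 2, 0, 0, 0, 0, 0, 0, 0, 0, 0, 0]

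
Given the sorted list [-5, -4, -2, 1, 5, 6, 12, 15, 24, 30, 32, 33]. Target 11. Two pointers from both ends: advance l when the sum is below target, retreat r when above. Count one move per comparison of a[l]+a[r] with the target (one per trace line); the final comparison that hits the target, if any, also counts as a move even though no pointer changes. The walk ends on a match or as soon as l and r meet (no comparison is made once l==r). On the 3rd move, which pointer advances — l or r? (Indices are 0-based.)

l=0 r=11: -5+33=28 >11, r--
l=0 r=10: -5+32=27 >11, r--
l=0 r=9: -5+30=25 >11, r--

r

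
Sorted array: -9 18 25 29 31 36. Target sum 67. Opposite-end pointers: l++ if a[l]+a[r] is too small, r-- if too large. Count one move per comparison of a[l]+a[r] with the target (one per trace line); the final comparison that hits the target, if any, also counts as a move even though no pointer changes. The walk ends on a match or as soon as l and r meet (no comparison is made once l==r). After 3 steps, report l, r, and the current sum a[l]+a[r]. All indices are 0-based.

l=3, r=5, sum=65

l=0 r=5: -9+36=27 <67, l++
l=1 r=5: 18+36=54 <67, l++
l=2 r=5: 25+36=61 <67, l++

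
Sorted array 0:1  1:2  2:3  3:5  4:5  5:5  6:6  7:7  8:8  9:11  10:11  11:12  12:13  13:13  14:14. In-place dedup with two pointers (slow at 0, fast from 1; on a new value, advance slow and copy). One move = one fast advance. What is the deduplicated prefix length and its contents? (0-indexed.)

(s=0,f=1) a[fast]=2≠a[slow]=1 write a[1]=2 → slow++,fast++
(s=1,f=2) a[fast]=3≠a[slow]=2 write a[2]=3 → slow++,fast++
(s=2,f=3) a[fast]=5≠a[slow]=3 write a[3]=5 → slow++,fast++
(s=3,f=4) a[fast]=5=a[slow] dup → fast++
(s=3,f=5) a[fast]=5=a[slow] dup → fast++
(s=3,f=6) a[fast]=6≠a[slow]=5 write a[4]=6 → slow++,fast++
(s=4,f=7) a[fast]=7≠a[slow]=6 write a[5]=7 → slow++,fast++
(s=5,f=8) a[fast]=8≠a[slow]=7 write a[6]=8 → slow++,fast++
(s=6,f=9) a[fast]=11≠a[slow]=8 write a[7]=11 → slow++,fast++
(s=7,f=10) a[fast]=11=a[slow] dup → fast++
(s=7,f=11) a[fast]=12≠a[slow]=11 write a[8]=12 → slow++,fast++
(s=8,f=12) a[fast]=13≠a[slow]=12 write a[9]=13 → slow++,fast++
(s=9,f=13) a[fast]=13=a[slow] dup → fast++
(s=9,f=14) a[fast]=14≠a[slow]=13 write a[10]=14 → slow++,fast++

length 11; prefix = [1, 2, 3, 5, 6, 7, 8, 11, 12, 13, 14]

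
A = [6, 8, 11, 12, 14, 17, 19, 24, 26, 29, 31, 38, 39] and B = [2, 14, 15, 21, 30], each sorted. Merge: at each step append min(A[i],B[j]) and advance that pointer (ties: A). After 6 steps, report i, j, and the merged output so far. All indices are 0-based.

i=5, j=1, merged so far=[2, 6, 8, 11, 12, 14]

i=0 j=0: A[i]=6>B[j]=2 take 2, j++
i=0 j=1: A[i]=6<=B[j]=14 take 6, i++
i=1 j=1: A[i]=8<=B[j]=14 take 8, i++
i=2 j=1: A[i]=11<=B[j]=14 take 11, i++
i=3 j=1: A[i]=12<=B[j]=14 take 12, i++
i=4 j=1: A[i]=14<=B[j]=14 take 14, i++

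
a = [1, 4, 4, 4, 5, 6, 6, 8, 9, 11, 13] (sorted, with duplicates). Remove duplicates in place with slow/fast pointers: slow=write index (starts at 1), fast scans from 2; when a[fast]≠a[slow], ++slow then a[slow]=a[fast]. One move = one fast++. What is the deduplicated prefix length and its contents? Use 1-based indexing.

slow=1 fast=2: a[fast]=4≠a[slow]=1 write a[2]=4, slow++,fast++
slow=2 fast=3: a[fast]=4=a[slow] dup, fast++
slow=2 fast=4: a[fast]=4=a[slow] dup, fast++
slow=2 fast=5: a[fast]=5≠a[slow]=4 write a[3]=5, slow++,fast++
slow=3 fast=6: a[fast]=6≠a[slow]=5 write a[4]=6, slow++,fast++
slow=4 fast=7: a[fast]=6=a[slow] dup, fast++
slow=4 fast=8: a[fast]=8≠a[slow]=6 write a[5]=8, slow++,fast++
slow=5 fast=9: a[fast]=9≠a[slow]=8 write a[6]=9, slow++,fast++
slow=6 fast=10: a[fast]=11≠a[slow]=9 write a[7]=11, slow++,fast++
slow=7 fast=11: a[fast]=13≠a[slow]=11 write a[8]=13, slow++,fast++

length 8; prefix = [1, 4, 5, 6, 8, 9, 11, 13]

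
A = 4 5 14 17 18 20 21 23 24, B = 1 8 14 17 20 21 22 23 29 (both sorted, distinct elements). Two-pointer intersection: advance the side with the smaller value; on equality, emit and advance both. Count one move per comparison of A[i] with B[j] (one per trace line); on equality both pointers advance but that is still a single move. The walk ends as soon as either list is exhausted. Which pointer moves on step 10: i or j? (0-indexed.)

j

i=0 j=0: 4>1, j++
i=0 j=1: 4<8, i++
i=1 j=1: 5<8, i++
i=2 j=1: 14>8, j++
i=2 j=2: 14==14 emit, i++,j++
i=3 j=3: 17==17 emit, i++,j++
i=4 j=4: 18<20, i++
i=5 j=4: 20==20 emit, i++,j++
i=6 j=5: 21==21 emit, i++,j++
i=7 j=6: 23>22, j++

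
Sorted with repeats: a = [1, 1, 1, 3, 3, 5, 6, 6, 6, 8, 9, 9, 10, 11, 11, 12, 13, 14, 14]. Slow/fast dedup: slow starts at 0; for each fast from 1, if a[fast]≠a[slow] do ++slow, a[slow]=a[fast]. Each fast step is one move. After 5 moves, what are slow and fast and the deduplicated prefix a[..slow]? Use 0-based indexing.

slow=0 fast=1: a[fast]=1=a[slow] dup, fast++
slow=0 fast=2: a[fast]=1=a[slow] dup, fast++
slow=0 fast=3: a[fast]=3≠a[slow]=1 write a[1]=3, slow++,fast++
slow=1 fast=4: a[fast]=3=a[slow] dup, fast++
slow=1 fast=5: a[fast]=5≠a[slow]=3 write a[2]=5, slow++,fast++

slow=2, fast=6, prefix=[1, 3, 5]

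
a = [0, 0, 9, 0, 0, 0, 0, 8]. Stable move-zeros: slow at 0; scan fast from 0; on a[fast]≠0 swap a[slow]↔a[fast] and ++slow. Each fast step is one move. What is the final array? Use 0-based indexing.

[9, 8, 0, 0, 0, 0, 0, 0]

(s=0,f=0) a[fast]=0 → fast++
(s=0,f=1) a[fast]=0 → fast++
(s=0,f=2) a[fast]=9≠0 swap→a[0]=9 → slow++,fast++
(s=1,f=3) a[fast]=0 → fast++
(s=1,f=4) a[fast]=0 → fast++
(s=1,f=5) a[fast]=0 → fast++
(s=1,f=6) a[fast]=0 → fast++
(s=1,f=7) a[fast]=8≠0 swap→a[1]=8 → slow++,fast++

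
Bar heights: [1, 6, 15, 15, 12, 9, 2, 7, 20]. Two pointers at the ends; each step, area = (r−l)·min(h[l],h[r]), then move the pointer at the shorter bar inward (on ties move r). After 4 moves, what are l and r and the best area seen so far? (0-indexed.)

l=4, r=8, best area=90

[0,8] min(1,20)*8=8 best=8 * → l++
[1,8] min(6,20)*7=42 best=42 * → l++
[2,8] min(15,20)*6=90 best=90 * → l++
[3,8] min(15,20)*5=75 best=90 → l++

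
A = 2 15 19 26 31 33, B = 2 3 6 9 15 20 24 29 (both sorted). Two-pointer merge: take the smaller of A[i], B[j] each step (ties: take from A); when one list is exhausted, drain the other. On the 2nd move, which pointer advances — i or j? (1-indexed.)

j

[i=1,j=1] A[i]=2<=B[j]=2 take 2 → i++
[i=2,j=1] A[i]=15>B[j]=2 take 2 → j++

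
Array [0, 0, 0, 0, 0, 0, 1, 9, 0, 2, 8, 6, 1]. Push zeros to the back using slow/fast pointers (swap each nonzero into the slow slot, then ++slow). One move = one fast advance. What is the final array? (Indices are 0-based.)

(s=0,f=0) a[fast]=0 → fast++
(s=0,f=1) a[fast]=0 → fast++
(s=0,f=2) a[fast]=0 → fast++
(s=0,f=3) a[fast]=0 → fast++
(s=0,f=4) a[fast]=0 → fast++
(s=0,f=5) a[fast]=0 → fast++
(s=0,f=6) a[fast]=1≠0 swap→a[0]=1 → slow++,fast++
(s=1,f=7) a[fast]=9≠0 swap→a[1]=9 → slow++,fast++
(s=2,f=8) a[fast]=0 → fast++
(s=2,f=9) a[fast]=2≠0 swap→a[2]=2 → slow++,fast++
(s=3,f=10) a[fast]=8≠0 swap→a[3]=8 → slow++,fast++
(s=4,f=11) a[fast]=6≠0 swap→a[4]=6 → slow++,fast++
(s=5,f=12) a[fast]=1≠0 swap→a[5]=1 → slow++,fast++

[1, 9, 2, 8, 6, 1, 0, 0, 0, 0, 0, 0, 0]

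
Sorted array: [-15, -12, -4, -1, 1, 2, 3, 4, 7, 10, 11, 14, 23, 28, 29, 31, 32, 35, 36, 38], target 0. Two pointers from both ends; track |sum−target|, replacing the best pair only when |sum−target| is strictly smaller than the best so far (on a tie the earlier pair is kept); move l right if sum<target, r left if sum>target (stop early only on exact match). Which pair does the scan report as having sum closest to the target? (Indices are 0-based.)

pair (-4, 4) with sum 0 (|Δ|=0)

l=0 r=19: -15+38=23 d=23 *, r--
l=0 r=18: -15+36=21 d=21 *, r--
l=0 r=17: -15+35=20 d=20 *, r--
l=0 r=16: -15+32=17 d=17 *, r--
l=0 r=15: -15+31=16 d=16 *, r--
l=0 r=14: -15+29=14 d=14 *, r--
l=0 r=13: -15+28=13 d=13 *, r--
l=0 r=12: -15+23=8 d=8 *, r--
l=0 r=11: -15+14=-1 d=1 *, l++
l=1 r=11: -12+14=2 d=2, r--
l=1 r=10: -12+11=-1 d=1, l++
l=2 r=10: -4+11=7 d=7, r--
l=2 r=9: -4+10=6 d=6, r--
l=2 r=8: -4+7=3 d=3, r--
l=2 r=7: -4+4=0 d=0 *, stop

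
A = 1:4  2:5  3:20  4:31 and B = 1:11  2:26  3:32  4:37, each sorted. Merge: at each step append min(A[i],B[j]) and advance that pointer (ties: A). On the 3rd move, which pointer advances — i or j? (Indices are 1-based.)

j

i=1 j=1: A[i]=4<=B[j]=11 take 4, i++
i=2 j=1: A[i]=5<=B[j]=11 take 5, i++
i=3 j=1: A[i]=20>B[j]=11 take 11, j++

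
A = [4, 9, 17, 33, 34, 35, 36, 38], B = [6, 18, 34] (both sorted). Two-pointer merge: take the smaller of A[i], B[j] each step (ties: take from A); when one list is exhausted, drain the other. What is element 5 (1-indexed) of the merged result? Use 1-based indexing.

i=1 j=1: A[i]=4<=B[j]=6 take 4, i++
i=2 j=1: A[i]=9>B[j]=6 take 6, j++
i=2 j=2: A[i]=9<=B[j]=18 take 9, i++
i=3 j=2: A[i]=17<=B[j]=18 take 17, i++
i=4 j=2: A[i]=33>B[j]=18 take 18, j++
i=4 j=3: A[i]=33<=B[j]=34 take 33, i++
i=5 j=3: A[i]=34<=B[j]=34 take 34, i++
i=6 j=3: A[i]=35>B[j]=34 take 34, j++
i=6 j=4: B done, take A[i]=35, i++
i=7 j=4: B done, take A[i]=36, i++
i=8 j=4: B done, take A[i]=38, i++

merged[5] = 18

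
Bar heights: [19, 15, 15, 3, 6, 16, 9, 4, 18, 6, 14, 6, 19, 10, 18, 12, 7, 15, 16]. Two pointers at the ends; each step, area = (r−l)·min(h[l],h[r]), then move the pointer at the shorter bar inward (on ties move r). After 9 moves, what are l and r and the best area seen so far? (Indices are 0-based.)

l=0, r=9, best area=288

[0,18] min(19,16)*18=288 best=288 * → r--
[0,17] min(19,15)*17=255 best=288 → r--
[0,16] min(19,7)*16=112 best=288 → r--
[0,15] min(19,12)*15=180 best=288 → r--
[0,14] min(19,18)*14=252 best=288 → r--
[0,13] min(19,10)*13=130 best=288 → r--
[0,12] min(19,19)*12=228 best=288 → r--
[0,11] min(19,6)*11=66 best=288 → r--
[0,10] min(19,14)*10=140 best=288 → r--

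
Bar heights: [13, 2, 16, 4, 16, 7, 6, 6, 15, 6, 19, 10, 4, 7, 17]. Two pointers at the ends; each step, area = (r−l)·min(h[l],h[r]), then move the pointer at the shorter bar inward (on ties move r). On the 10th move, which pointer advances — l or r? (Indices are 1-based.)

l

l=1 r=15: min(13,17)*14=182 best=182 *, l++
l=2 r=15: min(2,17)*13=26 best=182, l++
l=3 r=15: min(16,17)*12=192 best=192 *, l++
l=4 r=15: min(4,17)*11=44 best=192, l++
l=5 r=15: min(16,17)*10=160 best=192, l++
l=6 r=15: min(7,17)*9=63 best=192, l++
l=7 r=15: min(6,17)*8=48 best=192, l++
l=8 r=15: min(6,17)*7=42 best=192, l++
l=9 r=15: min(15,17)*6=90 best=192, l++
l=10 r=15: min(6,17)*5=30 best=192, l++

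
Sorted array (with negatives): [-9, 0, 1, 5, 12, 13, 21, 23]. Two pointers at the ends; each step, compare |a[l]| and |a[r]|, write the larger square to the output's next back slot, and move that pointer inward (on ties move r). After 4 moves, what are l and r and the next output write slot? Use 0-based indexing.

l=0, r=3, next write slot=3

[0,7] |-9|<=|23| out[7]=529 → r--
[0,6] |-9|<=|21| out[6]=441 → r--
[0,5] |-9|<=|13| out[5]=169 → r--
[0,4] |-9|<=|12| out[4]=144 → r--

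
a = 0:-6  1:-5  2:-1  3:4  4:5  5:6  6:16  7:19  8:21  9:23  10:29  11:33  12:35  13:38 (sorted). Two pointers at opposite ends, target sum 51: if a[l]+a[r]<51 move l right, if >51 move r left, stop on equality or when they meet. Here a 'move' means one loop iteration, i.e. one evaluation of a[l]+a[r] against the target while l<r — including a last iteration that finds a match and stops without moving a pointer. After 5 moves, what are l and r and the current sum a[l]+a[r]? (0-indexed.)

l=5, r=13, sum=44

[0,13] -6+38=32 <51 → l++
[1,13] -5+38=33 <51 → l++
[2,13] -1+38=37 <51 → l++
[3,13] 4+38=42 <51 → l++
[4,13] 5+38=43 <51 → l++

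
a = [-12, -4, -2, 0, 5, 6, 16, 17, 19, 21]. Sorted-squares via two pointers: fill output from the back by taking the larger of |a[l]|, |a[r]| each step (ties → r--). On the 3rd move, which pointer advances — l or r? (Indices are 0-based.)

[0,9] |-12|<=|21| out[9]=441 → r--
[0,8] |-12|<=|19| out[8]=361 → r--
[0,7] |-12|<=|17| out[7]=289 → r--

r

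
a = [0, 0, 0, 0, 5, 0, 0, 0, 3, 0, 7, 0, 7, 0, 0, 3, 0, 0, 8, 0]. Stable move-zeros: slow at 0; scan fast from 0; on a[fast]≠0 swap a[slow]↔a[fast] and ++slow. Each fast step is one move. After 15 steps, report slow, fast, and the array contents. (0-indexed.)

(s=0,f=0) a[fast]=0 → fast++
(s=0,f=1) a[fast]=0 → fast++
(s=0,f=2) a[fast]=0 → fast++
(s=0,f=3) a[fast]=0 → fast++
(s=0,f=4) a[fast]=5≠0 swap→a[0]=5 → slow++,fast++
(s=1,f=5) a[fast]=0 → fast++
(s=1,f=6) a[fast]=0 → fast++
(s=1,f=7) a[fast]=0 → fast++
(s=1,f=8) a[fast]=3≠0 swap→a[1]=3 → slow++,fast++
(s=2,f=9) a[fast]=0 → fast++
(s=2,f=10) a[fast]=7≠0 swap→a[2]=7 → slow++,fast++
(s=3,f=11) a[fast]=0 → fast++
(s=3,f=12) a[fast]=7≠0 swap→a[3]=7 → slow++,fast++
(s=4,f=13) a[fast]=0 → fast++
(s=4,f=14) a[fast]=0 → fast++

slow=4, fast=15, a=[5, 3, 7, 7, 0, 0, 0, 0, 0, 0, 0, 0, 0, 0, 0, 3, 0, 0, 8, 0]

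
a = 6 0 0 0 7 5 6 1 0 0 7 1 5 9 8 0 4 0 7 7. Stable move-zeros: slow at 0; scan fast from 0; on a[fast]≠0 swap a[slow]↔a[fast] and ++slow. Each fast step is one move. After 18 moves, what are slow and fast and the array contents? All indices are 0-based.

slow=11, fast=18, a=[6, 7, 5, 6, 1, 7, 1, 5, 9, 8, 4, 0, 0, 0, 0, 0, 0, 0, 7, 7]

(s=0,f=0) a[fast]=6≠0 swap→a[0]=6 → slow++,fast++
(s=1,f=1) a[fast]=0 → fast++
(s=1,f=2) a[fast]=0 → fast++
(s=1,f=3) a[fast]=0 → fast++
(s=1,f=4) a[fast]=7≠0 swap→a[1]=7 → slow++,fast++
(s=2,f=5) a[fast]=5≠0 swap→a[2]=5 → slow++,fast++
(s=3,f=6) a[fast]=6≠0 swap→a[3]=6 → slow++,fast++
(s=4,f=7) a[fast]=1≠0 swap→a[4]=1 → slow++,fast++
(s=5,f=8) a[fast]=0 → fast++
(s=5,f=9) a[fast]=0 → fast++
(s=5,f=10) a[fast]=7≠0 swap→a[5]=7 → slow++,fast++
(s=6,f=11) a[fast]=1≠0 swap→a[6]=1 → slow++,fast++
(s=7,f=12) a[fast]=5≠0 swap→a[7]=5 → slow++,fast++
(s=8,f=13) a[fast]=9≠0 swap→a[8]=9 → slow++,fast++
(s=9,f=14) a[fast]=8≠0 swap→a[9]=8 → slow++,fast++
(s=10,f=15) a[fast]=0 → fast++
(s=10,f=16) a[fast]=4≠0 swap→a[10]=4 → slow++,fast++
(s=11,f=17) a[fast]=0 → fast++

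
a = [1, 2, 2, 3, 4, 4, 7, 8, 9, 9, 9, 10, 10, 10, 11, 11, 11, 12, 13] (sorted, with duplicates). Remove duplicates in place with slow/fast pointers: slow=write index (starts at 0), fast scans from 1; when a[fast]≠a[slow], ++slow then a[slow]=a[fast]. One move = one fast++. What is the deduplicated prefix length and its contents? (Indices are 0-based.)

length 11; prefix = [1, 2, 3, 4, 7, 8, 9, 10, 11, 12, 13]

(s=0,f=1) a[fast]=2≠a[slow]=1 write a[1]=2 → slow++,fast++
(s=1,f=2) a[fast]=2=a[slow] dup → fast++
(s=1,f=3) a[fast]=3≠a[slow]=2 write a[2]=3 → slow++,fast++
(s=2,f=4) a[fast]=4≠a[slow]=3 write a[3]=4 → slow++,fast++
(s=3,f=5) a[fast]=4=a[slow] dup → fast++
(s=3,f=6) a[fast]=7≠a[slow]=4 write a[4]=7 → slow++,fast++
(s=4,f=7) a[fast]=8≠a[slow]=7 write a[5]=8 → slow++,fast++
(s=5,f=8) a[fast]=9≠a[slow]=8 write a[6]=9 → slow++,fast++
(s=6,f=9) a[fast]=9=a[slow] dup → fast++
(s=6,f=10) a[fast]=9=a[slow] dup → fast++
(s=6,f=11) a[fast]=10≠a[slow]=9 write a[7]=10 → slow++,fast++
(s=7,f=12) a[fast]=10=a[slow] dup → fast++
(s=7,f=13) a[fast]=10=a[slow] dup → fast++
(s=7,f=14) a[fast]=11≠a[slow]=10 write a[8]=11 → slow++,fast++
(s=8,f=15) a[fast]=11=a[slow] dup → fast++
(s=8,f=16) a[fast]=11=a[slow] dup → fast++
(s=8,f=17) a[fast]=12≠a[slow]=11 write a[9]=12 → slow++,fast++
(s=9,f=18) a[fast]=13≠a[slow]=12 write a[10]=13 → slow++,fast++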